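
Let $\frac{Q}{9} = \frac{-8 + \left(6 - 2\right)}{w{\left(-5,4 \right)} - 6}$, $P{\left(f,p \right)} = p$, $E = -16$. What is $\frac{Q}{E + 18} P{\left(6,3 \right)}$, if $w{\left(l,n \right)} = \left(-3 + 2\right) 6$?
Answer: $\frac{9}{2} \approx 4.5$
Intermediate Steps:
$w{\left(l,n \right)} = -6$ ($w{\left(l,n \right)} = \left(-1\right) 6 = -6$)
$Q = 3$ ($Q = 9 \frac{-8 + \left(6 - 2\right)}{-6 - 6} = 9 \frac{-8 + 4}{-12} = 9 \left(\left(-4\right) \left(- \frac{1}{12}\right)\right) = 9 \cdot \frac{1}{3} = 3$)
$\frac{Q}{E + 18} P{\left(6,3 \right)} = \frac{3}{-16 + 18} \cdot 3 = \frac{3}{2} \cdot 3 = \frac{9}{2}$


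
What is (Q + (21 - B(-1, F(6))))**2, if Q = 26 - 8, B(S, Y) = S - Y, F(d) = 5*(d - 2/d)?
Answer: 42025/9 ≈ 4669.4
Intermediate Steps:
F(d) = -10/d + 5*d
Q = 18
(Q + (21 - B(-1, F(6))))**2 = (18 + (21 - (-1 - (-10/6 + 5*6))))**2 = (18 + (21 - (-1 - (-10*1/6 + 30))))**2 = (18 + (21 - (-1 - (-5/3 + 30))))**2 = (18 + (21 - (-1 - 1*85/3)))**2 = (18 + (21 - (-1 - 85/3)))**2 = (18 + (21 - 1*(-88/3)))**2 = (18 + (21 + 88/3))**2 = (18 + 151/3)**2 = (205/3)**2 = 42025/9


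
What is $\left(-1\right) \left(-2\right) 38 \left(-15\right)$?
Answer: $-1140$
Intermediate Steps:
$\left(-1\right) \left(-2\right) 38 \left(-15\right) = 2 \cdot 38 \left(-15\right) = 76 \left(-15\right) = -1140$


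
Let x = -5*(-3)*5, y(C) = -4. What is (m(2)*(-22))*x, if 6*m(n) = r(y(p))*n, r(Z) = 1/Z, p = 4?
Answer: 275/2 ≈ 137.50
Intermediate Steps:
m(n) = -n/24 (m(n) = (n/(-4))/6 = (-n/4)/6 = -n/24)
x = 75 (x = 15*5 = 75)
(m(2)*(-22))*x = (-1/24*2*(-22))*75 = -1/12*(-22)*75 = (11/6)*75 = 275/2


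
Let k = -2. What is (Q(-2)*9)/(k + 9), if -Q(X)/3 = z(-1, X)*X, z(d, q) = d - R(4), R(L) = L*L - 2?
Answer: -810/7 ≈ -115.71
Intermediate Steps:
R(L) = -2 + L**2 (R(L) = L**2 - 2 = -2 + L**2)
z(d, q) = -14 + d (z(d, q) = d - (-2 + 4**2) = d - (-2 + 16) = d - 1*14 = d - 14 = -14 + d)
Q(X) = 45*X (Q(X) = -3*(-14 - 1)*X = -(-45)*X = 45*X)
(Q(-2)*9)/(k + 9) = ((45*(-2))*9)/(-2 + 9) = -90*9/7 = -810*1/7 = -810/7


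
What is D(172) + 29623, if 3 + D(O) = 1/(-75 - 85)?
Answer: 4739199/160 ≈ 29620.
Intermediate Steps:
D(O) = -481/160 (D(O) = -3 + 1/(-75 - 85) = -3 + 1/(-160) = -3 - 1/160 = -481/160)
D(172) + 29623 = -481/160 + 29623 = 4739199/160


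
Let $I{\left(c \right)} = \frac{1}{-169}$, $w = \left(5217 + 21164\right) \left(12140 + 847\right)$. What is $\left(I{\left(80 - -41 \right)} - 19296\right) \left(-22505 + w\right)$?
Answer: $- \frac{1117186539150550}{169} \approx -6.6106 \cdot 10^{12}$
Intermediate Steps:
$w = 342610047$ ($w = 26381 \cdot 12987 = 342610047$)
$I{\left(c \right)} = - \frac{1}{169}$
$\left(I{\left(80 - -41 \right)} - 19296\right) \left(-22505 + w\right) = \left(- \frac{1}{169} - 19296\right) \left(-22505 + 342610047\right) = \left(- \frac{3261025}{169}\right) 342587542 = - \frac{1117186539150550}{169}$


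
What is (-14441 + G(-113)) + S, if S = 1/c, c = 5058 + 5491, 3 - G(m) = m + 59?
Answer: -151736815/10549 ≈ -14384.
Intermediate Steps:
G(m) = -56 - m (G(m) = 3 - (m + 59) = 3 - (59 + m) = 3 + (-59 - m) = -56 - m)
c = 10549
S = 1/10549 ≈ 9.4796e-5
(-14441 + G(-113)) + S = (-14441 + (-56 - 1*(-113))) + 1/10549 = (-14441 + (-56 + 113)) + 1/10549 = (-14441 + 57) + 1/10549 = -14384 + 1/10549 = -151736815/10549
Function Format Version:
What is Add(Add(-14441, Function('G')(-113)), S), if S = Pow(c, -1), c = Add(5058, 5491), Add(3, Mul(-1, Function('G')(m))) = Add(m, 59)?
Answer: Rational(-151736815, 10549) ≈ -14384.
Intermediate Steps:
Function('G')(m) = Add(-56, Mul(-1, m)) (Function('G')(m) = Add(3, Mul(-1, Add(m, 59))) = Add(3, Mul(-1, Add(59, m))) = Add(3, Add(-59, Mul(-1, m))) = Add(-56, Mul(-1, m)))
c = 10549
S = Rational(1, 10549) (S = Pow(10549, -1) = Rational(1, 10549) ≈ 9.4796e-5)
Add(Add(-14441, Function('G')(-113)), S) = Add(Add(-14441, Add(-56, Mul(-1, -113))), Rational(1, 10549)) = Add(Add(-14441, Add(-56, 113)), Rational(1, 10549)) = Add(Add(-14441, 57), Rational(1, 10549)) = Add(-14384, Rational(1, 10549)) = Rational(-151736815, 10549)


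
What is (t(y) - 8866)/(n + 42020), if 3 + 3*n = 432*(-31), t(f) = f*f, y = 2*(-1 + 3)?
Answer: -1770/7511 ≈ -0.23565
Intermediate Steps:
y = 4 (y = 2*2 = 4)
t(f) = f²
n = -4465 (n = -1 + (432*(-31))/3 = -1 + (⅓)*(-13392) = -1 - 4464 = -4465)
(t(y) - 8866)/(n + 42020) = (4² - 8866)/(-4465 + 42020) = (16 - 8866)/37555 = -8850*1/37555 = -1770/7511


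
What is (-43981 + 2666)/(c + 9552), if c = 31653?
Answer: -8263/8241 ≈ -1.0027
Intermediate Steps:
(-43981 + 2666)/(c + 9552) = (-43981 + 2666)/(31653 + 9552) = -41315/41205 = -41315*1/41205 = -8263/8241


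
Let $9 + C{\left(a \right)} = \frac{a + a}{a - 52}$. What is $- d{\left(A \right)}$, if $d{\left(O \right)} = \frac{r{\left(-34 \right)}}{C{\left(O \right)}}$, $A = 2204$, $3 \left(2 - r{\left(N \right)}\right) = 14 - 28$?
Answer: $\frac{538}{561} \approx 0.959$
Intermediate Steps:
$r{\left(N \right)} = \frac{20}{3}$ ($r{\left(N \right)} = 2 - \frac{14 - 28}{3} = 2 - - \frac{14}{3} = 2 + \frac{14}{3} = \frac{20}{3}$)
$C{\left(a \right)} = -9 + \frac{2 a}{-52 + a}$ ($C{\left(a \right)} = -9 + \frac{a + a}{a - 52} = -9 + \frac{2 a}{-52 + a}$)
$d{\left(O \right)} = \frac{20 \left(-52 + O\right)}{3 \left(468 - 7 O\right)}$ ($d{\left(O \right)} = \frac{20}{3 \frac{468 - 7 O}{-52 + O}} = \frac{20 \frac{-52 + O}{468 - 7 O}}{3} = \frac{20 \left(-52 + O\right)}{3 \left(468 - 7 O\right)}$)
$- d{\left(A \right)} = - \frac{20 \left(52 - 2204\right)}{3 \left(-468 + 7 \cdot 2204\right)} = - \frac{20 \left(52 - 2204\right)}{3 \left(-468 + 15428\right)} = - \frac{20 \left(-2152\right)}{3 \cdot 14960} = \left(-1\right) \left(- \frac{538}{561}\right) = \frac{538}{561}$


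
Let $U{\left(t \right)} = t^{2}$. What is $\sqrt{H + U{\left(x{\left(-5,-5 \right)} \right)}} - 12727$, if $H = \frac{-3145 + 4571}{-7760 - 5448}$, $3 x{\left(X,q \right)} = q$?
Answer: $-12727 + \frac{\sqrt{261985633}}{9906} \approx -12725.0$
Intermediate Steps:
$x{\left(X,q \right)} = \frac{q}{3}$
$H = - \frac{713}{6604}$ ($H = \frac{1426}{-13208} = 1426 \left(- \frac{1}{13208}\right) = - \frac{713}{6604} \approx -0.10796$)
$\sqrt{H + U{\left(x{\left(-5,-5 \right)} \right)}} - 12727 = \sqrt{- \frac{713}{6604} + \left(\frac{1}{3} \left(-5\right)\right)^{2}} - 12727 = \sqrt{- \frac{713}{6604} + \left(- \frac{5}{3}\right)^{2}} - 12727 = \sqrt{- \frac{713}{6604} + \frac{25}{9}} - 12727 = \sqrt{\frac{158683}{59436}} - 12727 = \frac{\sqrt{261985633}}{9906} - 12727 = -12727 + \frac{\sqrt{261985633}}{9906}$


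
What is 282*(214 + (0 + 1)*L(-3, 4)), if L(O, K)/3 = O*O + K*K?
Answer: 81498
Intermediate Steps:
L(O, K) = 3*K**2 + 3*O**2 (L(O, K) = 3*(O*O + K*K) = 3*(O**2 + K**2) = 3*(K**2 + O**2) = 3*K**2 + 3*O**2)
282*(214 + (0 + 1)*L(-3, 4)) = 282*(214 + (0 + 1)*(3*4**2 + 3*(-3)**2)) = 282*(214 + 1*(3*16 + 3*9)) = 282*(214 + 1*(48 + 27)) = 282*(214 + 1*75) = 282*(214 + 75) = 282*289 = 81498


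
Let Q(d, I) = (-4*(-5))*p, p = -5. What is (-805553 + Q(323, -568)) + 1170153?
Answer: 364500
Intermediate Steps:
Q(d, I) = -100 (Q(d, I) = -4*(-5)*(-5) = 20*(-5) = -100)
(-805553 + Q(323, -568)) + 1170153 = (-805553 - 100) + 1170153 = -805653 + 1170153 = 364500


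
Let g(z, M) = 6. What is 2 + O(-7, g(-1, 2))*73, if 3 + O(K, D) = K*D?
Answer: -3283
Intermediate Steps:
O(K, D) = -3 + D*K (O(K, D) = -3 + K*D = -3 + D*K)
2 + O(-7, g(-1, 2))*73 = 2 + (-3 + 6*(-7))*73 = 2 + (-3 - 42)*73 = 2 - 45*73 = 2 - 3285 = -3283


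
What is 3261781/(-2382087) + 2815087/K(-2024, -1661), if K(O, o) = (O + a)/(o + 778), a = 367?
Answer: 5921200230649310/3947118159 ≈ 1.5001e+6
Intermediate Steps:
K(O, o) = (367 + O)/(778 + o) (K(O, o) = (O + 367)/(o + 778) = (367 + O)/(778 + o))
3261781/(-2382087) + 2815087/K(-2024, -1661) = 3261781/(-2382087) + 2815087/(((367 - 2024)/(778 - 1661))) = 3261781*(-1/2382087) + 2815087/((-1657/(-883))) = -3261781/2382087 + 2815087/((-1/883*(-1657))) = -3261781/2382087 + 2815087/(1657/883) = -3261781/2382087 + 2815087*(883/1657) = -3261781/2382087 + 2485721821/1657 = 5921200230649310/3947118159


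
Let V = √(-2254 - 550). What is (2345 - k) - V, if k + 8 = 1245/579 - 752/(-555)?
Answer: 251666134/107115 - 2*I*√701 ≈ 2349.5 - 52.953*I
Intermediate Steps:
k = -481459/107115 (k = -8 + (1245/579 - 752/(-555)) = -8 + (1245*(1/579) - 752*(-1/555)) = -8 + (415/193 + 752/555) = -8 + 375461/107115 = -481459/107115 ≈ -4.4948)
V = 2*I*√701 (V = √(-2804) = 2*I*√701 ≈ 52.953*I)
(2345 - k) - V = (2345 - 1*(-481459/107115)) - 2*I*√701 = (2345 + 481459/107115) - 2*I*√701 = 251666134/107115 - 2*I*√701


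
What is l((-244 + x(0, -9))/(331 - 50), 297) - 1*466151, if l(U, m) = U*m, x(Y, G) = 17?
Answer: -131055850/281 ≈ -4.6639e+5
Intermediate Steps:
l((-244 + x(0, -9))/(331 - 50), 297) - 1*466151 = ((-244 + 17)/(331 - 50))*297 - 1*466151 = -227/281*297 - 466151 = -67419/281 - 466151 = -131055850/281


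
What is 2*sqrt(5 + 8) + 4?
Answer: 4 + 2*sqrt(13) ≈ 11.211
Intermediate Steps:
2*sqrt(5 + 8) + 4 = 2*sqrt(13) + 4 = 4 + 2*sqrt(13)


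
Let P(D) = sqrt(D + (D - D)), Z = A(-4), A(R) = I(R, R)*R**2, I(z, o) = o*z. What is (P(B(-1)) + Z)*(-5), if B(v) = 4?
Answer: -1290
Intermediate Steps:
A(R) = R**4 (A(R) = (R*R)*R**2 = R**2*R**2 = R**4)
Z = 256 (Z = (-4)**4 = 256)
P(D) = sqrt(D) (P(D) = sqrt(D + 0) = sqrt(D))
(P(B(-1)) + Z)*(-5) = (sqrt(4) + 256)*(-5) = (2 + 256)*(-5) = 258*(-5) = -1290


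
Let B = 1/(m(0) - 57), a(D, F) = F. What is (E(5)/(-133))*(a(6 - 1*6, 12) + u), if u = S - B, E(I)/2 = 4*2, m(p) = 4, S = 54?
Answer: -55984/7049 ≈ -7.9421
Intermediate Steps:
E(I) = 16 (E(I) = 2*(4*2) = 2*8 = 16)
B = -1/53 (B = 1/(4 - 57) = 1/(-53) = -1/53 ≈ -0.018868)
u = 2863/53 (u = 54 - 1*(-1/53) = 54 + 1/53 = 2863/53 ≈ 54.019)
(E(5)/(-133))*(a(6 - 1*6, 12) + u) = (16/(-133))*(12 + 2863/53) = (16*(-1/133))*(3499/53) = -16/133*3499/53 = -55984/7049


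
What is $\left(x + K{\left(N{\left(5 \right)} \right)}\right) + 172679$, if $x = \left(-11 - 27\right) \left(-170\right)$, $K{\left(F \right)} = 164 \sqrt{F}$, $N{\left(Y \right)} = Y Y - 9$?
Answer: $179795$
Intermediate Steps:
$N{\left(Y \right)} = -9 + Y^{2}$ ($N{\left(Y \right)} = Y^{2} - 9 = -9 + Y^{2}$)
$x = 6460$ ($x = \left(-11 + \left(-102 + 75\right)\right) \left(-170\right) = \left(-11 - 27\right) \left(-170\right) = \left(-38\right) \left(-170\right) = 6460$)
$\left(x + K{\left(N{\left(5 \right)} \right)}\right) + 172679 = \left(6460 + 164 \sqrt{-9 + 5^{2}}\right) + 172679 = \left(6460 + 164 \sqrt{-9 + 25}\right) + 172679 = \left(6460 + 164 \sqrt{16}\right) + 172679 = \left(6460 + 164 \cdot 4\right) + 172679 = \left(6460 + 656\right) + 172679 = 7116 + 172679 = 179795$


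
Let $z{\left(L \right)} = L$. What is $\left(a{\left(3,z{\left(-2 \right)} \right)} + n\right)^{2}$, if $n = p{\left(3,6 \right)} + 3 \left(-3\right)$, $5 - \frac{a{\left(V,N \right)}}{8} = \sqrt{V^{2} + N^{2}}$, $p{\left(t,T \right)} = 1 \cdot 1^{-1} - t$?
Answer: $1673 - 464 \sqrt{13} \approx 0.024208$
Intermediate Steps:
$p{\left(t,T \right)} = 1 - t$ ($p{\left(t,T \right)} = 1 \cdot 1 - t = 1 - t$)
$a{\left(V,N \right)} = 40 - 8 \sqrt{N^{2} + V^{2}}$ ($a{\left(V,N \right)} = 40 - 8 \sqrt{V^{2} + N^{2}} = 40 - 8 \sqrt{N^{2} + V^{2}}$)
$n = -11$ ($n = \left(1 - 3\right) + 3 \left(-3\right) = \left(1 - 3\right) - 9 = -2 - 9 = -11$)
$\left(a{\left(3,z{\left(-2 \right)} \right)} + n\right)^{2} = \left(\left(40 - 8 \sqrt{\left(-2\right)^{2} + 3^{2}}\right) - 11\right)^{2} = \left(\left(40 - 8 \sqrt{4 + 9}\right) - 11\right)^{2} = \left(\left(40 - 8 \sqrt{13}\right) - 11\right)^{2} = \left(29 - 8 \sqrt{13}\right)^{2}$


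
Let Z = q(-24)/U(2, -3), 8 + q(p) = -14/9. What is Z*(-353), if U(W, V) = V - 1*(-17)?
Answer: 15179/63 ≈ 240.94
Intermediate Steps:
q(p) = -86/9 (q(p) = -8 - 14/9 = -86/9)
U(W, V) = 17 + V (U(W, V) = V + 17 = 17 + V)
Z = -43/63 (Z = -86/(9*(17 - 3)) = -86/9/14 = -86/9*1/14 = -43/63 ≈ -0.68254)
Z*(-353) = -43/63*(-353) = 15179/63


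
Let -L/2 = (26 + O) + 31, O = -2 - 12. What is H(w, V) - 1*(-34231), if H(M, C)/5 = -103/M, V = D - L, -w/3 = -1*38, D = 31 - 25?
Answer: 3901819/114 ≈ 34227.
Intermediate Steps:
O = -14
D = 6
L = -86 (L = -2*((26 - 14) + 31) = -2*(12 + 31) = -2*43 = -86)
w = 114 (w = -(-3)*38 = -3*(-38) = 114)
V = 92 (V = 6 - 1*(-86) = 6 + 86 = 92)
H(M, C) = -515/M (H(M, C) = 5*(-103/M) = -515/M)
H(w, V) - 1*(-34231) = -515/114 - 1*(-34231) = -515*1/114 + 34231 = -515/114 + 34231 = 3901819/114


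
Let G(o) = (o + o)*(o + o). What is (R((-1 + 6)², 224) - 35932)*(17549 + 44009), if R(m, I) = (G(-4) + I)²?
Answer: 2893964696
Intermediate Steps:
G(o) = 4*o² (G(o) = (2*o)*(2*o) = 4*o²)
R(m, I) = (64 + I)² (R(m, I) = (4*(-4)² + I)² = (4*16 + I)² = (64 + I)²)
(R((-1 + 6)², 224) - 35932)*(17549 + 44009) = ((64 + 224)² - 35932)*(17549 + 44009) = (288² - 35932)*61558 = (82944 - 35932)*61558 = 47012*61558 = 2893964696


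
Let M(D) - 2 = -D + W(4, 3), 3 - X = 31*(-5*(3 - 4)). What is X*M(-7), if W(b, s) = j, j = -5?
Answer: -608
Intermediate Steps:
W(b, s) = -5
X = -152 (X = 3 - 31*(-5*(3 - 4)) = 3 - 31*(-5*(-1)) = 3 - 31*5 = 3 - 1*155 = 3 - 155 = -152)
M(D) = -3 - D (M(D) = 2 + (-D - 5) = 2 + (-5 - D) = -3 - D)
X*M(-7) = -152*(-3 - 1*(-7)) = -152*(-3 + 7) = -152*4 = -608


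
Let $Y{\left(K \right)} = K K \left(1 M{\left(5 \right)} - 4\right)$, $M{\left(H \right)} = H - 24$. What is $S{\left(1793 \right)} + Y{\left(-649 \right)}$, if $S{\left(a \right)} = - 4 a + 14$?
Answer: $-9694781$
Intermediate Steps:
$M{\left(H \right)} = -24 + H$ ($M{\left(H \right)} = H - 24 = -24 + H$)
$S{\left(a \right)} = 14 - 4 a$
$Y{\left(K \right)} = - 23 K^{2}$ ($Y{\left(K \right)} = K K \left(1 \left(-24 + 5\right) - 4\right) = K^{2} \left(1 \left(-19\right) - 4\right) = K^{2} \left(-19 - 4\right) = K^{2} \left(-23\right) = - 23 K^{2}$)
$S{\left(1793 \right)} + Y{\left(-649 \right)} = \left(14 - 7172\right) - 23 \left(-649\right)^{2} = \left(14 - 7172\right) - 9687623 = -7158 - 9687623 = -9694781$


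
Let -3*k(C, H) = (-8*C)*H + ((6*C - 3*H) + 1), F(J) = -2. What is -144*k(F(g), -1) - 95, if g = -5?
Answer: -1247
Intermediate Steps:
k(C, H) = -⅓ + H - 2*C + 8*C*H/3 (k(C, H) = -((-8*C)*H + ((6*C - 3*H) + 1))/3 = -(-8*C*H + ((-3*H + 6*C) + 1))/3 = -(-8*C*H + (1 - 3*H + 6*C))/3 = -(1 - 3*H + 6*C - 8*C*H)/3 = -⅓ + H - 2*C + 8*C*H/3)
-144*k(F(g), -1) - 95 = -144*(-⅓ - 1 - 2*(-2) + (8/3)*(-2)*(-1)) - 95 = -144*(-⅓ - 1 + 4 + 16/3) - 95 = -144*8 - 95 = -1152 - 95 = -1247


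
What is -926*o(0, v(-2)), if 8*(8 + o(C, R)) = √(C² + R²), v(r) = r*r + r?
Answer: 14353/2 ≈ 7176.5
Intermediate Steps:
v(r) = r + r² (v(r) = r² + r = r + r²)
o(C, R) = -8 + √(C² + R²)/8
-926*o(0, v(-2)) = -926*(-8 + √(0² + (-2*(1 - 2))²)/8) = -926*(-8 + √(0 + (-2*(-1))²)/8) = -926*(-8 + √(0 + 2²)/8) = -926*(-8 + √(0 + 4)/8) = -926*(-8 + √4/8) = -926*(-8 + (⅛)*2) = -926*(-8 + ¼) = -926*(-31/4) = 14353/2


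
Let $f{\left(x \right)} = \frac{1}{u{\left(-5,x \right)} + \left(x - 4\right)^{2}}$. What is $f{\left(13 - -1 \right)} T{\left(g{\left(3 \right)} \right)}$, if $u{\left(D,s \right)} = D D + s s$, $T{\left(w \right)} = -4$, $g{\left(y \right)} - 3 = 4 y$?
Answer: $- \frac{4}{321} \approx -0.012461$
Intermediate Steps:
$g{\left(y \right)} = 3 + 4 y$
$u{\left(D,s \right)} = D^{2} + s^{2}$
$f{\left(x \right)} = \frac{1}{25 + x^{2} + \left(-4 + x\right)^{2}}$ ($f{\left(x \right)} = \frac{1}{\left(\left(-5\right)^{2} + x^{2}\right) + \left(x - 4\right)^{2}} = \frac{1}{\left(25 + x^{2}\right) + \left(-4 + x\right)^{2}} = \frac{1}{25 + x^{2} + \left(-4 + x\right)^{2}}$)
$f{\left(13 - -1 \right)} T{\left(g{\left(3 \right)} \right)} = \frac{1}{25 + \left(13 - -1\right)^{2} + \left(-4 + \left(13 - -1\right)\right)^{2}} \left(-4\right) = \frac{1}{25 + \left(13 + 1\right)^{2} + \left(-4 + \left(13 + 1\right)\right)^{2}} \left(-4\right) = \frac{1}{25 + 14^{2} + \left(-4 + 14\right)^{2}} \left(-4\right) = \frac{1}{25 + 196 + 10^{2}} \left(-4\right) = \frac{1}{25 + 196 + 100} \left(-4\right) = \frac{1}{321} \left(-4\right) = - \frac{4}{321}$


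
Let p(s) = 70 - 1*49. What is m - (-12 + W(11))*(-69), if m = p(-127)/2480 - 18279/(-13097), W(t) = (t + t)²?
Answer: 1057872485037/32480560 ≈ 32569.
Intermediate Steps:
W(t) = 4*t² (W(t) = (2*t)² = 4*t²)
p(s) = 21 (p(s) = 70 - 49 = 21)
m = 45606957/32480560 (m = 21/2480 - 18279/(-13097) = 21*(1/2480) - 18279*(-1/13097) = 21/2480 + 18279/13097 = 45606957/32480560 ≈ 1.4041)
m - (-12 + W(11))*(-69) = 45606957/32480560 - (-12 + 4*11²)*(-69) = 45606957/32480560 - (-12 + 4*121)*(-69) = 45606957/32480560 - (-12 + 484)*(-69) = 45606957/32480560 - 472*(-69) = 45606957/32480560 - 1*(-32568) = 45606957/32480560 + 32568 = 1057872485037/32480560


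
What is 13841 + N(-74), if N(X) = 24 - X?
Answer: 13939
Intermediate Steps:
13841 + N(-74) = 13841 + (24 - 1*(-74)) = 13841 + (24 + 74) = 13841 + 98 = 13939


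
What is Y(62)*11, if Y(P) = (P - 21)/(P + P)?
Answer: 451/124 ≈ 3.6371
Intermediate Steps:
Y(P) = (-21 + P)/(2*P) (Y(P) = (-21 + P)/((2*P)) = (-21 + P)*(1/(2*P)) = (-21 + P)/(2*P))
Y(62)*11 = ((½)*(-21 + 62)/62)*11 = ((½)*(1/62)*41)*11 = (41/124)*11 = 451/124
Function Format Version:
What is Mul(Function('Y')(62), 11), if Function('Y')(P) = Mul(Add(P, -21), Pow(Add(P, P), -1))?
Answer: Rational(451, 124) ≈ 3.6371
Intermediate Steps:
Function('Y')(P) = Mul(Rational(1, 2), Pow(P, -1), Add(-21, P)) (Function('Y')(P) = Mul(Add(-21, P), Pow(Mul(2, P), -1)) = Mul(Add(-21, P), Mul(Rational(1, 2), Pow(P, -1))) = Mul(Rational(1, 2), Pow(P, -1), Add(-21, P)))
Mul(Function('Y')(62), 11) = Mul(Mul(Rational(1, 2), Pow(62, -1), Add(-21, 62)), 11) = Mul(Mul(Rational(1, 2), Rational(1, 62), 41), 11) = Mul(Rational(41, 124), 11) = Rational(451, 124)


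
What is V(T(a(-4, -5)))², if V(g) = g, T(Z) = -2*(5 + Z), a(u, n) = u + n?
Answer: 64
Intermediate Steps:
a(u, n) = n + u
T(Z) = -10 - 2*Z
V(T(a(-4, -5)))² = (-10 - 2*(-5 - 4))² = (-10 - 2*(-9))² = (-10 + 18)² = 8² = 64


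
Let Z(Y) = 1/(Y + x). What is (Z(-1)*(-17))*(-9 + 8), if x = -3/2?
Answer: -34/5 ≈ -6.8000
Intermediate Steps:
x = -3/2 (x = -3*1/2 = -3/2 ≈ -1.5000)
Z(Y) = 1/(-3/2 + Y) (Z(Y) = 1/(Y - 3/2) = 1/(-3/2 + Y))
(Z(-1)*(-17))*(-9 + 8) = ((2/(-3 + 2*(-1)))*(-17))*(-9 + 8) = ((2/(-3 - 2))*(-17))*(-1) = ((2/(-5))*(-17))*(-1) = ((2*(-1/5))*(-17))*(-1) = -2/5*(-17)*(-1) = (34/5)*(-1) = -34/5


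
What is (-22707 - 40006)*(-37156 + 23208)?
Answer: 874720924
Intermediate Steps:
(-22707 - 40006)*(-37156 + 23208) = -62713*(-13948) = 874720924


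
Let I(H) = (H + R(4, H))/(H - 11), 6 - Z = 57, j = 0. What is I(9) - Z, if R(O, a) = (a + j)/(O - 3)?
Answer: 42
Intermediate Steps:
Z = -51 (Z = 6 - 1*57 = 6 - 57 = -51)
R(O, a) = a/(-3 + O) (R(O, a) = (a + 0)/(O - 3) = a/(-3 + O))
I(H) = 2*H/(-11 + H) (I(H) = (H + H/(-3 + 4))/(H - 11) = (H + H/1)/(-11 + H) = (H + H*1)/(-11 + H) = (H + H)/(-11 + H) = (2*H)/(-11 + H) = 2*H/(-11 + H))
I(9) - Z = 2*9/(-11 + 9) - 1*(-51) = 2*9/(-2) + 51 = 2*9*(-½) + 51 = -9 + 51 = 42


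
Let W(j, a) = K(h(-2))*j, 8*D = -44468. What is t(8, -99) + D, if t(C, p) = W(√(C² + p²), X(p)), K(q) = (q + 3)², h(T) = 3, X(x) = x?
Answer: -11117/2 + 36*√9865 ≈ -1982.9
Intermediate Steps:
D = -11117/2 (D = (⅛)*(-44468) = -11117/2 ≈ -5558.5)
K(q) = (3 + q)²
W(j, a) = 36*j (W(j, a) = (3 + 3)²*j = 6²*j = 36*j)
t(C, p) = 36*√(C² + p²)
t(8, -99) + D = 36*√(8² + (-99)²) - 11117/2 = 36*√(64 + 9801) - 11117/2 = 36*√9865 - 11117/2 = -11117/2 + 36*√9865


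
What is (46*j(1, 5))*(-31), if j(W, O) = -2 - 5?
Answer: 9982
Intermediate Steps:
j(W, O) = -7
(46*j(1, 5))*(-31) = (46*(-7))*(-31) = -322*(-31) = 9982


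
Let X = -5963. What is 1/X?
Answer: -1/5963 ≈ -0.00016770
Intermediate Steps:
1/X = 1/(-5963) = -1/5963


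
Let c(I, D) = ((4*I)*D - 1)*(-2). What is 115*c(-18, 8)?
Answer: 132710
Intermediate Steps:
c(I, D) = 2 - 8*D*I (c(I, D) = (4*D*I - 1)*(-2) = (-1 + 4*D*I)*(-2) = 2 - 8*D*I)
115*c(-18, 8) = 115*(2 - 8*8*(-18)) = 115*(2 + 1152) = 115*1154 = 132710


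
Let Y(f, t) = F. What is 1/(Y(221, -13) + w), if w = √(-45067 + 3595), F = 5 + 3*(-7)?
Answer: -1/2608 - 9*I*√2/2608 ≈ -0.00038344 - 0.0048803*I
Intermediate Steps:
F = -16 (F = 5 - 21 = -16)
Y(f, t) = -16
w = 144*I*√2 (w = √(-41472) = 144*I*√2 ≈ 203.65*I)
1/(Y(221, -13) + w) = 1/(-16 + 144*I*√2)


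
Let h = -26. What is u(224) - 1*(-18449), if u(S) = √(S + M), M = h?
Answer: 18449 + 3*√22 ≈ 18463.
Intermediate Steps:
M = -26
u(S) = √(-26 + S) (u(S) = √(S - 26) = √(-26 + S))
u(224) - 1*(-18449) = √(-26 + 224) - 1*(-18449) = √198 + 18449 = 3*√22 + 18449 = 18449 + 3*√22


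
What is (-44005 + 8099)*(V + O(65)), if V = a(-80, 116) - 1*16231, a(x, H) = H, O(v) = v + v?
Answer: 573957410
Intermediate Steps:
O(v) = 2*v
V = -16115 (V = 116 - 1*16231 = 116 - 16231 = -16115)
(-44005 + 8099)*(V + O(65)) = (-44005 + 8099)*(-16115 + 2*65) = -35906*(-16115 + 130) = -35906*(-15985) = 573957410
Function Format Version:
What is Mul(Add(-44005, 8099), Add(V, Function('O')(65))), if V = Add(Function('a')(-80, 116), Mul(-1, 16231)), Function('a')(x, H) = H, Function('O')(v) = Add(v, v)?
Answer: 573957410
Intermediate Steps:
Function('O')(v) = Mul(2, v)
V = -16115 (V = Add(116, Mul(-1, 16231)) = Add(116, -16231) = -16115)
Mul(Add(-44005, 8099), Add(V, Function('O')(65))) = Mul(Add(-44005, 8099), Add(-16115, Mul(2, 65))) = Mul(-35906, Add(-16115, 130)) = Mul(-35906, -15985) = 573957410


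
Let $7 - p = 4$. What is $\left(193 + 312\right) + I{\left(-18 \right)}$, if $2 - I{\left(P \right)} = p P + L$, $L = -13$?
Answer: $574$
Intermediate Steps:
$p = 3$ ($p = 7 - 4 = 3$)
$I{\left(P \right)} = 15 - 3 P$ ($I{\left(P \right)} = 2 - \left(3 P - 13\right) = 2 - \left(-13 + 3 P\right) = 15 - 3 P$)
$\left(193 + 312\right) + I{\left(-18 \right)} = \left(193 + 312\right) + \left(15 - -54\right) = 505 + \left(15 + 54\right) = 505 + 69 = 574$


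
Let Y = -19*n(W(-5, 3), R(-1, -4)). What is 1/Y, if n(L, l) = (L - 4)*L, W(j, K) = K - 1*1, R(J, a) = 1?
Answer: 1/76 ≈ 0.013158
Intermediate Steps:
W(j, K) = -1 + K (W(j, K) = K - 1 = -1 + K)
n(L, l) = L*(-4 + L) (n(L, l) = (-4 + L)*L = L*(-4 + L))
Y = 76 (Y = -19*(-1 + 3)*(-4 + (-1 + 3)) = -38*(-4 + 2) = -38*(-2) = -19*(-4) = 76)
1/Y = 1/76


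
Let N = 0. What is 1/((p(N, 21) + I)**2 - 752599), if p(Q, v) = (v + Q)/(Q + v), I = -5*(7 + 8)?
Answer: -1/747123 ≈ -1.3385e-6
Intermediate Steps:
I = -75 (I = -5*15 = -75)
p(Q, v) = 1 (p(Q, v) = (Q + v)/(Q + v) = 1)
1/((p(N, 21) + I)**2 - 752599) = 1/((1 - 75)**2 - 752599) = 1/((-74)**2 - 752599) = 1/(5476 - 752599) = 1/(-747123) = -1/747123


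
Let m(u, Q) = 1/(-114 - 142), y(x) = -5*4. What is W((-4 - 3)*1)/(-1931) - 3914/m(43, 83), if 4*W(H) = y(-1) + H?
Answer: 7739324443/7724 ≈ 1.0020e+6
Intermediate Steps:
y(x) = -20
W(H) = -5 + H/4 (W(H) = (-20 + H)/4 = -5 + H/4)
m(u, Q) = -1/256 (m(u, Q) = 1/(-256) = -1/256)
W((-4 - 3)*1)/(-1931) - 3914/m(43, 83) = (-5 + ((-4 - 3)*1)/4)/(-1931) - 3914/(-1/256) = (-5 + (-7*1)/4)*(-1/1931) - 3914*(-256) = (-5 + (¼)*(-7))*(-1/1931) + 1001984 = (-5 - 7/4)*(-1/1931) + 1001984 = -27/4*(-1/1931) + 1001984 = 27/7724 + 1001984 = 7739324443/7724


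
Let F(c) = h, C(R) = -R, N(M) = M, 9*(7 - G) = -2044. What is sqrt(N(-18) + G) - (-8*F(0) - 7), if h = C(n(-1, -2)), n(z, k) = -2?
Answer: 23 + sqrt(1945)/3 ≈ 37.701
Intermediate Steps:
G = 2107/9 (G = 7 - 1/9*(-2044) = 7 + 2044/9 = 2107/9 ≈ 234.11)
h = 2 (h = -1*(-2) = 2)
F(c) = 2
sqrt(N(-18) + G) - (-8*F(0) - 7) = sqrt(-18 + 2107/9) - (-8*2 - 7) = sqrt(1945/9) - (-16 - 7) = sqrt(1945)/3 - 1*(-23) = sqrt(1945)/3 + 23 = 23 + sqrt(1945)/3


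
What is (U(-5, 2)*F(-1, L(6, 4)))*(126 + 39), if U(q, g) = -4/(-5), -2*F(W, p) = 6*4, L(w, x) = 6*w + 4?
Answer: -1584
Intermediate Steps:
L(w, x) = 4 + 6*w
F(W, p) = -12 (F(W, p) = -3*4 = -½*24 = -12)
U(q, g) = ⅘ (U(q, g) = -4*(-⅕) = ⅘)
(U(-5, 2)*F(-1, L(6, 4)))*(126 + 39) = ((⅘)*(-12))*(126 + 39) = -48/5*165 = -1584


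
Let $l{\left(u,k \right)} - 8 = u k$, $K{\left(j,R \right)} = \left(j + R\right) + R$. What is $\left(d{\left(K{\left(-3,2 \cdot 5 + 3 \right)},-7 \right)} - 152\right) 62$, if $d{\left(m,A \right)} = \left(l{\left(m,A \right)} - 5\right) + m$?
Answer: $-17794$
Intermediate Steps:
$K{\left(j,R \right)} = j + 2 R$ ($K{\left(j,R \right)} = \left(R + j\right) + R = j + 2 R$)
$l{\left(u,k \right)} = 8 + k u$ ($l{\left(u,k \right)} = 8 + u k = 8 + k u$)
$d{\left(m,A \right)} = 3 + m + A m$ ($d{\left(m,A \right)} = \left(\left(8 + A m\right) - 5\right) + m = \left(3 + A m\right) + m = 3 + m + A m$)
$\left(d{\left(K{\left(-3,2 \cdot 5 + 3 \right)},-7 \right)} - 152\right) 62 = \left(\left(3 - \left(3 - 2 \left(2 \cdot 5 + 3\right)\right) - 7 \left(-3 + 2 \left(2 \cdot 5 + 3\right)\right)\right) - 152\right) 62 = \left(\left(3 - \left(3 - 2 \left(10 + 3\right)\right) - 7 \left(-3 + 2 \left(10 + 3\right)\right)\right) - 152\right) 62 = \left(\left(3 + \left(-3 + 2 \cdot 13\right) - 7 \left(-3 + 2 \cdot 13\right)\right) - 152\right) 62 = \left(\left(3 + \left(-3 + 26\right) - 7 \left(-3 + 26\right)\right) - 152\right) 62 = \left(\left(3 + 23 - 161\right) - 152\right) 62 = \left(-135 - 152\right) 62 = \left(-287\right) 62 = -17794$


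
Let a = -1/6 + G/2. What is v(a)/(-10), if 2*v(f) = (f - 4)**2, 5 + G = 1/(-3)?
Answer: -1681/720 ≈ -2.3347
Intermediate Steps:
G = -16/3 (G = -5 + 1/(-3) = -5 - 1/3 = -16/3 ≈ -5.3333)
a = -17/6 (a = -1/6 - 16/3/2 = -1*1/6 - 16/3*1/2 = -1/6 - 8/3 = -17/6 ≈ -2.8333)
v(f) = (-4 + f)**2/2 (v(f) = (f - 4)**2/2 = (-4 + f)**2/2)
v(a)/(-10) = ((-4 - 17/6)**2/2)/(-10) = -(-41/6)**2/20 = -1681/(20*36) = -1/10*1681/72 = -1681/720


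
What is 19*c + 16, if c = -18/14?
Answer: -59/7 ≈ -8.4286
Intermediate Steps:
c = -9/7 (c = -18*1/14 = -9/7 ≈ -1.2857)
19*c + 16 = 19*(-9/7) + 16 = -171/7 + 16 = -59/7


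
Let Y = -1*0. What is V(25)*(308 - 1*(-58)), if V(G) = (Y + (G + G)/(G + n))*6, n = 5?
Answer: 3660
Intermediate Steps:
Y = 0
V(G) = 12*G/(5 + G) (V(G) = (0 + (G + G)/(G + 5))*6 = (0 + (2*G)/(5 + G))*6 = (0 + 2*G/(5 + G))*6 = (2*G/(5 + G))*6 = 12*G/(5 + G))
V(25)*(308 - 1*(-58)) = (12*25/(5 + 25))*(308 - 1*(-58)) = (12*25/30)*(308 + 58) = (12*25*(1/30))*366 = 10*366 = 3660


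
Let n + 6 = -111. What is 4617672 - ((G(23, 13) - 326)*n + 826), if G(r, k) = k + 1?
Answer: 4580342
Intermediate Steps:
n = -117 (n = -6 - 111 = -117)
G(r, k) = 1 + k
4617672 - ((G(23, 13) - 326)*n + 826) = 4617672 - (((1 + 13) - 326)*(-117) + 826) = 4617672 - ((14 - 326)*(-117) + 826) = 4617672 - (-312*(-117) + 826) = 4617672 - (36504 + 826) = 4617672 - 1*37330 = 4617672 - 37330 = 4580342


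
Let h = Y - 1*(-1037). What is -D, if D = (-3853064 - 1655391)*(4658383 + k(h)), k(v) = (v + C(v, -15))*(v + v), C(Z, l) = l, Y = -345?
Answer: 30821739192705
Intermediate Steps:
h = 692 (h = -345 - 1*(-1037) = -345 + 1037 = 692)
k(v) = 2*v*(-15 + v) (k(v) = (v - 15)*(v + v) = (-15 + v)*(2*v) = 2*v*(-15 + v))
D = -30821739192705 (D = (-3853064 - 1655391)*(4658383 + 2*692*(-15 + 692)) = -5508455*(4658383 + 2*692*677) = -5508455*(4658383 + 936968) = -5508455*5595351 = -30821739192705)
-D = -1*(-30821739192705) = 30821739192705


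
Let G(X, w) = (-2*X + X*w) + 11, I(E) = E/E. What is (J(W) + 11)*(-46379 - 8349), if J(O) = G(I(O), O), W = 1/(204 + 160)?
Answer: -99618642/91 ≈ -1.0947e+6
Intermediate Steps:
I(E) = 1
W = 1/364 ≈ 0.0027473
G(X, w) = 11 - 2*X + X*w
J(O) = 9 + O (J(O) = 11 - 2*1 + 1*O = 11 - 2 + O = 9 + O)
(J(W) + 11)*(-46379 - 8349) = ((9 + 1/364) + 11)*(-46379 - 8349) = (3277/364 + 11)*(-54728) = (7281/364)*(-54728) = -99618642/91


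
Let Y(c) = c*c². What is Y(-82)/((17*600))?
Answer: -68921/1275 ≈ -54.056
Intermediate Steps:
Y(c) = c³
Y(-82)/((17*600)) = (-82)³/((17*600)) = -551368/10200 = -551368*1/10200 = -68921/1275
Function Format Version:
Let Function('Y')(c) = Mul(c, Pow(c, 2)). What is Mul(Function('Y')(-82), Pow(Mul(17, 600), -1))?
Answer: Rational(-68921, 1275) ≈ -54.056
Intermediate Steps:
Function('Y')(c) = Pow(c, 3)
Mul(Function('Y')(-82), Pow(Mul(17, 600), -1)) = Mul(Pow(-82, 3), Pow(Mul(17, 600), -1)) = Mul(-551368, Pow(10200, -1)) = Mul(-551368, Rational(1, 10200)) = Rational(-68921, 1275)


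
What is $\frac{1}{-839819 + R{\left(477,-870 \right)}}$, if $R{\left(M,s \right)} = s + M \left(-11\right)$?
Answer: $- \frac{1}{845936} \approx -1.1821 \cdot 10^{-6}$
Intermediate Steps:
$R{\left(M,s \right)} = s - 11 M$
$\frac{1}{-839819 + R{\left(477,-870 \right)}} = \frac{1}{-839819 - 6117} = \frac{1}{-845936} = - \frac{1}{845936}$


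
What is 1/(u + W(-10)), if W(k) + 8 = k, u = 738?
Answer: 1/720 ≈ 0.0013889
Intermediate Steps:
W(k) = -8 + k
1/(u + W(-10)) = 1/(738 + (-8 - 10)) = 1/(738 - 18) = 1/720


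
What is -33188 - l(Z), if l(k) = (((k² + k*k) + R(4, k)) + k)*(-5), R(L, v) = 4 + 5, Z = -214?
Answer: 423747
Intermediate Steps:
R(L, v) = 9
l(k) = -45 - 10*k² - 5*k (l(k) = (((k² + k*k) + 9) + k)*(-5) = (((k² + k²) + 9) + k)*(-5) = ((2*k² + 9) + k)*(-5) = ((9 + 2*k²) + k)*(-5) = (9 + k + 2*k²)*(-5) = -45 - 10*k² - 5*k)
-33188 - l(Z) = -33188 - (-45 - 10*(-214)² - 5*(-214)) = -33188 - (-45 - 10*45796 + 1070) = -33188 - (-45 - 457960 + 1070) = -33188 - 1*(-456935) = -33188 + 456935 = 423747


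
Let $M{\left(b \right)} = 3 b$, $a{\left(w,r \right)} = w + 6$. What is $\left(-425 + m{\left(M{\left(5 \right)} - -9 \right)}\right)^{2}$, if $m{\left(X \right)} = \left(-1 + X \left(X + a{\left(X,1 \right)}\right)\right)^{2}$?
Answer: $2810987560000$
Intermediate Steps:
$a{\left(w,r \right)} = 6 + w$
$m{\left(X \right)} = \left(-1 + X \left(6 + 2 X\right)\right)^{2}$ ($m{\left(X \right)} = \left(-1 + X \left(X + \left(6 + X\right)\right)\right)^{2} = \left(-1 + X \left(6 + 2 X\right)\right)^{2}$)
$\left(-425 + m{\left(M{\left(5 \right)} - -9 \right)}\right)^{2} = \left(-425 + \left(-1 + \left(3 \cdot 5 - -9\right)^{2} + \left(3 \cdot 5 - -9\right) \left(6 + \left(3 \cdot 5 - -9\right)\right)\right)^{2}\right)^{2} = \left(-425 + \left(-1 + \left(15 + 9\right)^{2} + \left(15 + 9\right) \left(6 + \left(15 + 9\right)\right)\right)^{2}\right)^{2} = \left(-425 + \left(-1 + 24^{2} + 24 \left(6 + 24\right)\right)^{2}\right)^{2} = \left(-425 + \left(-1 + 576 + 24 \cdot 30\right)^{2}\right)^{2} = \left(-425 + \left(-1 + 576 + 720\right)^{2}\right)^{2} = \left(-425 + 1295^{2}\right)^{2} = \left(-425 + 1677025\right)^{2} = 1676600^{2} = 2810987560000$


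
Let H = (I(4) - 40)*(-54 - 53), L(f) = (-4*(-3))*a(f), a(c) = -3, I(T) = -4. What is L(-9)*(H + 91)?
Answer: -172764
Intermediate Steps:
L(f) = -36 (L(f) = -4*(-3)*(-3) = 12*(-3) = -36)
H = 4708 (H = (-4 - 40)*(-54 - 53) = -44*(-107) = 4708)
L(-9)*(H + 91) = -36*(4708 + 91) = -36*4799 = -172764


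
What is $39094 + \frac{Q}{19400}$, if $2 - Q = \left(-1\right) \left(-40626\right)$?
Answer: $\frac{94797872}{2425} \approx 39092.0$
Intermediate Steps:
$Q = -40624$ ($Q = 2 - \left(-1\right) \left(-40626\right) = 2 - 40626 = -40624$)
$39094 + \frac{Q}{19400} = 39094 - \frac{40624}{19400} = 39094 - \frac{5078}{2425} = \frac{94797872}{2425}$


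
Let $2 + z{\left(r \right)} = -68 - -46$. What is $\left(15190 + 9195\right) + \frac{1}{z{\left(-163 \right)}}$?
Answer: $\frac{585239}{24} \approx 24385.0$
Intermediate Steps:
$z{\left(r \right)} = -24$ ($z{\left(r \right)} = -2 - 22 = -24$)
$\left(15190 + 9195\right) + \frac{1}{z{\left(-163 \right)}} = \left(15190 + 9195\right) + \frac{1}{-24} = 24385 - \frac{1}{24} = \frac{585239}{24}$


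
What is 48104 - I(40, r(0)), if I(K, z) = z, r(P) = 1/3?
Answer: 144311/3 ≈ 48104.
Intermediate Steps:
r(P) = ⅓
48104 - I(40, r(0)) = 48104 - 1*⅓ = 48104 - ⅓ = 144311/3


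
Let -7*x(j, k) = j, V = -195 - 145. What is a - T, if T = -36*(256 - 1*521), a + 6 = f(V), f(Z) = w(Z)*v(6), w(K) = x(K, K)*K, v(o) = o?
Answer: -760422/7 ≈ -1.0863e+5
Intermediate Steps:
V = -340
x(j, k) = -j/7
w(K) = -K²/7 (w(K) = (-K/7)*K = -K²/7)
f(Z) = -6*Z²/7 (f(Z) = -Z²/7*6 = -6*Z²/7)
a = -693642/7 (a = -6 - 6/7*(-340)² = -6 - 6/7*115600 = -6 - 693600/7 = -693642/7 ≈ -99092.)
T = 9540 (T = -36*(256 - 521) = -36*(-265) = 9540)
a - T = -693642/7 - 1*9540 = -693642/7 - 9540 = -760422/7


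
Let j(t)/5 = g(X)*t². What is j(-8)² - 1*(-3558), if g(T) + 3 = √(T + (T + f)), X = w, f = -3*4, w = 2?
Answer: 105958 - 1228800*I*√2 ≈ 1.0596e+5 - 1.7378e+6*I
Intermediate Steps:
f = -12
X = 2
g(T) = -3 + √(-12 + 2*T) (g(T) = -3 + √(T + (T - 12)) = -3 + √(T + (-12 + T)) = -3 + √(-12 + 2*T))
j(t) = 5*t²*(-3 + 2*I*√2) (j(t) = 5*((-3 + √(-12 + 2*2))*t²) = 5*((-3 + √(-12 + 4))*t²) = 5*((-3 + √(-8))*t²) = 5*((-3 + 2*I*√2)*t²) = 5*(t²*(-3 + 2*I*√2)) = 5*t²*(-3 + 2*I*√2))
j(-8)² - 1*(-3558) = ((-8)²*(-15 + 10*I*√2))² - 1*(-3558) = (64*(-15 + 10*I*√2))² + 3558 = (-960 + 640*I*√2)² + 3558 = 3558 + (-960 + 640*I*√2)²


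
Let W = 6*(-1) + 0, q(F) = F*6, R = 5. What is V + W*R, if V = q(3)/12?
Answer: -57/2 ≈ -28.500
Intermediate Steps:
q(F) = 6*F
W = -6 (W = -6 + 0 = -6)
V = 3/2 (V = (6*3)/12 = 18*(1/12) = 3/2 ≈ 1.5000)
V + W*R = 3/2 - 6*5 = 3/2 - 30 = -57/2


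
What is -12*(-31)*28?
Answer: 10416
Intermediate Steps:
-12*(-31)*28 = 372*28 = 10416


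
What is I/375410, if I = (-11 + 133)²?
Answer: 7442/187705 ≈ 0.039647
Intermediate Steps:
I = 14884 (I = 122² = 14884)
I/375410 = 14884/375410 = 14884*(1/375410) = 7442/187705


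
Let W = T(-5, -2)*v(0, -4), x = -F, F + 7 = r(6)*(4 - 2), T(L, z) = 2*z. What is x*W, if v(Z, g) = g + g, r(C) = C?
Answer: -160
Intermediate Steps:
v(Z, g) = 2*g
F = 5 (F = -7 + 6*(4 - 2) = -7 + 6*2 = -7 + 12 = 5)
x = -5 (x = -1*5 = -5)
W = 32 (W = (2*(-2))*(2*(-4)) = -4*(-8) = 32)
x*W = -5*32 = -160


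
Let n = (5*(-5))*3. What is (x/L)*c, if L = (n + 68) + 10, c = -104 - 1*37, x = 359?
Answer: -16873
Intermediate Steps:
n = -75 (n = -25*3 = -75)
c = -141 (c = -104 - 37 = -141)
L = 3 (L = (-75 + 68) + 10 = -7 + 10 = 3)
(x/L)*c = (359/3)*(-141) = -16873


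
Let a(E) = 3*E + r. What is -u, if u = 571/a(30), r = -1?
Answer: -571/89 ≈ -6.4157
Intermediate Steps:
a(E) = -1 + 3*E (a(E) = 3*E - 1 = -1 + 3*E)
u = 571/89 (u = 571/(-1 + 3*30) = 571/(-1 + 90) = 571/89 ≈ 6.4157)
-u = -1*571/89 = -571/89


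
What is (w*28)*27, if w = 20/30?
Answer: 504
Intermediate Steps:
w = 2/3 (w = 20*(1/30) = 2/3 ≈ 0.66667)
(w*28)*27 = ((2/3)*28)*27 = (56/3)*27 = 504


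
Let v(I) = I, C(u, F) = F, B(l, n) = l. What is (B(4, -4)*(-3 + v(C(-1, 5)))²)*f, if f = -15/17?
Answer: -240/17 ≈ -14.118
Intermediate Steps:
f = -15/17 (f = -15*1/17 = -15/17 ≈ -0.88235)
(B(4, -4)*(-3 + v(C(-1, 5)))²)*f = (4*(-3 + 5)²)*(-15/17) = (4*2²)*(-15/17) = (4*4)*(-15/17) = 16*(-15/17) = -240/17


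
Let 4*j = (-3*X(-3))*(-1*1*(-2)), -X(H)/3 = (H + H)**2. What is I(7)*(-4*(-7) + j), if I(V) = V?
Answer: 1330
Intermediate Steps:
X(H) = -12*H**2 (X(H) = -3*(H + H)**2 = -3*4*H**2 = -12*H**2)
j = 162 (j = ((-(-36)*(-3)**2)*(-1*1*(-2)))/4 = ((-(-36)*9)*(-1*(-2)))/4 = (-3*(-108)*2)/4 = (324*2)/4 = (1/4)*648 = 162)
I(7)*(-4*(-7) + j) = 7*(-4*(-7) + 162) = 7*(28 + 162) = 7*190 = 1330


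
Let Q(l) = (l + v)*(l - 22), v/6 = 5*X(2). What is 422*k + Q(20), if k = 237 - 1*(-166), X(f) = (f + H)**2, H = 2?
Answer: 169066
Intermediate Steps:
X(f) = (2 + f)**2 (X(f) = (f + 2)**2 = (2 + f)**2)
k = 403 (k = 237 + 166 = 403)
v = 480 (v = 6*(5*(2 + 2)**2) = 6*(5*4**2) = 6*(5*16) = 6*80 = 480)
Q(l) = (-22 + l)*(480 + l) (Q(l) = (l + 480)*(l - 22) = (480 + l)*(-22 + l) = (-22 + l)*(480 + l))
422*k + Q(20) = 422*403 + (-10560 + 20**2 + 458*20) = 170066 + (-10560 + 400 + 9160) = 170066 - 1000 = 169066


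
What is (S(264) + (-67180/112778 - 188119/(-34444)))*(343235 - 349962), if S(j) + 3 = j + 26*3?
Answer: -144929510604935/62653636 ≈ -2.3132e+6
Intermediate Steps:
S(j) = 75 + j (S(j) = -3 + (j + 26*3) = -3 + (j + 78) = -3 + (78 + j) = 75 + j)
(S(264) + (-67180/112778 - 188119/(-34444)))*(343235 - 349962) = ((75 + 264) + (-67180/112778 - 188119/(-34444)))*(343235 - 349962) = (339 + (-67180*1/112778 - 188119*(-1/34444)))*(-6727) = (339 + (-33590/56389 + 188119/34444))*(-6727) = (339 + 9450868331/1942262716)*(-6727) = (667877929055/1942262716)*(-6727) = -144929510604935/62653636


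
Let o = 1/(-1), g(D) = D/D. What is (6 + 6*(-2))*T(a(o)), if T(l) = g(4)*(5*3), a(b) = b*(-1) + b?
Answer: -90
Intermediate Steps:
g(D) = 1
o = -1
a(b) = 0 (a(b) = -b + b = 0)
T(l) = 15 (T(l) = 1*(5*3) = 1*15 = 15)
(6 + 6*(-2))*T(a(o)) = (6 + 6*(-2))*15 = (6 - 12)*15 = -6*15 = -90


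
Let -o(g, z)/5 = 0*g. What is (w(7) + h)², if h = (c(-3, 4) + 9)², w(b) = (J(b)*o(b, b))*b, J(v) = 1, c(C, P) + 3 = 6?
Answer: 20736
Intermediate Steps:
c(C, P) = 3 (c(C, P) = -3 + 6 = 3)
o(g, z) = 0 (o(g, z) = -0*g = -5*0 = 0)
w(b) = 0 (w(b) = (1*0)*b = 0*b = 0)
h = 144 (h = (3 + 9)² = 12² = 144)
(w(7) + h)² = (0 + 144)² = 144² = 20736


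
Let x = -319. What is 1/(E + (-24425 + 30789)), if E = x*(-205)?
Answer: 1/71759 ≈ 1.3936e-5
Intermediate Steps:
E = 65395 (E = -319*(-205) = 65395)
1/(E + (-24425 + 30789)) = 1/(65395 + (-24425 + 30789)) = 1/(65395 + 6364) = 1/71759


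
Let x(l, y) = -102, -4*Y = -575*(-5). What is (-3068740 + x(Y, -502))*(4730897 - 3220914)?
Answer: -4633899249686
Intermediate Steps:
Y = -2875/4 (Y = -(-575)*(-5)/4 = -1/4*2875 = -2875/4 ≈ -718.75)
(-3068740 + x(Y, -502))*(4730897 - 3220914) = (-3068740 - 102)*(4730897 - 3220914) = -3068842*1509983 = -4633899249686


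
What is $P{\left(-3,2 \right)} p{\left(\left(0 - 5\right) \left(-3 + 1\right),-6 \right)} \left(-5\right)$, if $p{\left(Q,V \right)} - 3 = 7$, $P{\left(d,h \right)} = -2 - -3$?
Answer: $-50$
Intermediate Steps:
$P{\left(d,h \right)} = 1$ ($P{\left(d,h \right)} = -2 + 3 = 1$)
$p{\left(Q,V \right)} = 10$ ($p{\left(Q,V \right)} = 3 + 7 = 10$)
$P{\left(-3,2 \right)} p{\left(\left(0 - 5\right) \left(-3 + 1\right),-6 \right)} \left(-5\right) = 1 \cdot 10 \left(-5\right) = 10 \left(-5\right) = -50$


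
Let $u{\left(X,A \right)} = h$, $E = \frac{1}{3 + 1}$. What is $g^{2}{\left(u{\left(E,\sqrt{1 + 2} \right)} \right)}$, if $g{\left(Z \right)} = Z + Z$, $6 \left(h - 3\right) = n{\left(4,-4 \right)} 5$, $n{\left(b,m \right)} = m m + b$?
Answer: $\frac{13924}{9} \approx 1547.1$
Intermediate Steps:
$n{\left(b,m \right)} = b + m^{2}$ ($n{\left(b,m \right)} = m^{2} + b = b + m^{2}$)
$h = \frac{59}{3}$ ($h = 3 + \frac{\left(4 + \left(-4\right)^{2}\right) 5}{6} = 3 + \frac{\left(4 + 16\right) 5}{6} = 3 + \frac{20 \cdot 5}{6} = 3 + \frac{1}{6} \cdot 100 = 3 + \frac{50}{3} = \frac{59}{3} \approx 19.667$)
$E = \frac{1}{4} \approx 0.25$
$u{\left(X,A \right)} = \frac{59}{3}$
$g{\left(Z \right)} = 2 Z$
$g^{2}{\left(u{\left(E,\sqrt{1 + 2} \right)} \right)} = \left(2 \cdot \frac{59}{3}\right)^{2} = \left(\frac{118}{3}\right)^{2} = \frac{13924}{9}$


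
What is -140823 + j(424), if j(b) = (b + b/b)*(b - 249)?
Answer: -66448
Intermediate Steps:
j(b) = (1 + b)*(-249 + b) (j(b) = (b + 1)*(-249 + b) = (1 + b)*(-249 + b))
-140823 + j(424) = -140823 + (-249 + 424² - 248*424) = -140823 + (-249 + 179776 - 105152) = -140823 + 74375 = -66448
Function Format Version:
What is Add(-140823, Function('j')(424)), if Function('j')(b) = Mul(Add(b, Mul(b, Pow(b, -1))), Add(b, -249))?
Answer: -66448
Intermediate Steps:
Function('j')(b) = Mul(Add(1, b), Add(-249, b)) (Function('j')(b) = Mul(Add(b, 1), Add(-249, b)) = Mul(Add(1, b), Add(-249, b)))
Add(-140823, Function('j')(424)) = Add(-140823, Add(-249, Pow(424, 2), Mul(-248, 424))) = Add(-140823, Add(-249, 179776, -105152)) = Add(-140823, 74375) = -66448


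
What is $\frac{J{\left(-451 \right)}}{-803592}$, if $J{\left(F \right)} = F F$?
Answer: $- \frac{203401}{803592} \approx -0.25311$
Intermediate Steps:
$J{\left(F \right)} = F^{2}$
$\frac{J{\left(-451 \right)}}{-803592} = \frac{\left(-451\right)^{2}}{-803592} = 203401 \left(- \frac{1}{803592}\right) = - \frac{203401}{803592}$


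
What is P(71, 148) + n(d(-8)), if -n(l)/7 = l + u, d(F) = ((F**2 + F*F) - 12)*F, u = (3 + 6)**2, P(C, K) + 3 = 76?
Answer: 6002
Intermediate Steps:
P(C, K) = 73 (P(C, K) = -3 + 76 = 73)
u = 81 (u = 9**2 = 81)
d(F) = F*(-12 + 2*F**2) (d(F) = ((F**2 + F**2) - 12)*F = (2*F**2 - 12)*F = (-12 + 2*F**2)*F = F*(-12 + 2*F**2))
n(l) = -567 - 7*l (n(l) = -7*(l + 81) = -7*(81 + l) = -567 - 7*l)
P(71, 148) + n(d(-8)) = 73 + (-567 - 14*(-8)*(-6 + (-8)**2)) = 73 + (-567 - 14*(-8)*(-6 + 64)) = 73 + (-567 - 14*(-8)*58) = 73 + (-567 - 7*(-928)) = 73 + (-567 + 6496) = 73 + 5929 = 6002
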